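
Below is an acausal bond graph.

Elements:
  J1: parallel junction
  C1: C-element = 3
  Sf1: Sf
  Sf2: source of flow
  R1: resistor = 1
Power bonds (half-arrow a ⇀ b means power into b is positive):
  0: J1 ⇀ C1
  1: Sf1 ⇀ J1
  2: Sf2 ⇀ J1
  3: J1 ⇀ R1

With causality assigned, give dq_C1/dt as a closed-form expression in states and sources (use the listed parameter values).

bond 1 →Sf1  (source Sf1 imposes f)
bond 2 →Sf2  (Sf2 (Sf) sets flow on bond)
bond 0 →J1  (C1: C, integral causality)
bond 3 →R1  (0-jn J1 has e-setter on 0)

dq_C1/dt = F_Sf1 + F_Sf2 - q_C1/3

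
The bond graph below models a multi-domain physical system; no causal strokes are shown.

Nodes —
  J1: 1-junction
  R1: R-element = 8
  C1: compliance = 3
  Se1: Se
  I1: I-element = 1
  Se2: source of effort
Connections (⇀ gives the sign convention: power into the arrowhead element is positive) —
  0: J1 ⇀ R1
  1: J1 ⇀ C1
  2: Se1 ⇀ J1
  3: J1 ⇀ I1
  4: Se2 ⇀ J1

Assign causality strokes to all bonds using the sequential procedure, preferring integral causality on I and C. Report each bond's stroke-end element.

β0 stroke→J1
β1 stroke→J1
β2 stroke→J1
β3 stroke→I1
β4 stroke→J1

bond 2 →J1  (Se1 fixes effort; stroke away)
bond 4 →J1  (Se2 (Se) sets effort on bond)
bond 1 →J1  (prefer integral on C1)
bond 3 →I1  (I1 integral (f out))
bond 0 →J1  (J1: bond 3 brought flow, rest push out)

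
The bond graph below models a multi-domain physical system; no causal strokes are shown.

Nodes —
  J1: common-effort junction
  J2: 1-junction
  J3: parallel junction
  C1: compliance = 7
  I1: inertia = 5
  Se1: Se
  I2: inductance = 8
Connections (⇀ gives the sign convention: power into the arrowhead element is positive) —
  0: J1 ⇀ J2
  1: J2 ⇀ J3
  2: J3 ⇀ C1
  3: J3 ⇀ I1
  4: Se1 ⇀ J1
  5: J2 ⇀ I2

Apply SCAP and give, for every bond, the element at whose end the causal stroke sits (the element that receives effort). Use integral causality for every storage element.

β0 stroke→J2
β1 stroke→J2
β2 stroke→J3
β3 stroke→I1
β4 stroke→J1
β5 stroke→I2

b4 |J1  (Se1 fixes effort; stroke away)
b0 |J2  (common-e at J1 fixed by 4)
b2 |J3  (C1 integral (e out))
b1 |J2  (J3: bond 2 brought effort, rest push out)
b3 |I1  (common-e at J3 fixed by 2)
b5 |I2  (J2 needs exactly one f-in)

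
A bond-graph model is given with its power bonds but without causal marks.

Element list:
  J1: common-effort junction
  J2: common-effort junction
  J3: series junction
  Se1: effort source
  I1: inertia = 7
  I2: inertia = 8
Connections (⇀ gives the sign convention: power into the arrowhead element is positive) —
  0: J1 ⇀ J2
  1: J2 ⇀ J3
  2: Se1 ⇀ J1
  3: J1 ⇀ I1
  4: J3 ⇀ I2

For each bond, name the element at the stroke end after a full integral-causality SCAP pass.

b2 stroke→J1  (Se1: effort source, stroke at far end)
b0 stroke→J2  (J1: bond 2 brought effort, rest push out)
b3 stroke→I1  (J1: bond 2 brought effort, rest push out)
b1 stroke→J3  (J2 effort already set via bond 0)
b4 stroke→I2  (closing 1-jn rule on J3)

bond 0 stroke at J2
bond 1 stroke at J3
bond 2 stroke at J1
bond 3 stroke at I1
bond 4 stroke at I2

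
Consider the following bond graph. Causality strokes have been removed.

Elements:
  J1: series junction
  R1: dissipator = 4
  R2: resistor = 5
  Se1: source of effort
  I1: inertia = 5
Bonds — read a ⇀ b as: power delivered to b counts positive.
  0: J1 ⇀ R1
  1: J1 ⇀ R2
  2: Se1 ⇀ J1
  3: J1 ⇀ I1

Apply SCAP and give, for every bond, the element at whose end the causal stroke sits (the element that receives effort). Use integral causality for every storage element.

b0 →J1
b1 →J1
b2 →J1
b3 →I1

b2 stroke at J1  (Se1: effort source, stroke at far end)
b3 stroke at I1  (prefer integral on I1)
b0 stroke at J1  (J1: bond 3 brought flow, rest push out)
b1 stroke at J1  (1-jn J1 has f-setter on 3)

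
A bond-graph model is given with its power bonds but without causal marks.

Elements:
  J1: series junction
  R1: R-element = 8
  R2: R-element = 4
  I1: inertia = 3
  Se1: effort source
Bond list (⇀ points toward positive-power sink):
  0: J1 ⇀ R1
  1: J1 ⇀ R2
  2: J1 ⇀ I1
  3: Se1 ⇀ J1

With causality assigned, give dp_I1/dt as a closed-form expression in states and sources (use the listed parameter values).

bond 3 stroke→J1  (source Se1 imposes e)
bond 2 stroke→I1  (I1 integral (f out))
bond 0 stroke→J1  (J1 flow already set via bond 2)
bond 1 stroke→J1  (common-f at J1 fixed by 2)

dp_I1/dt = E_Se1 - 4*p_I1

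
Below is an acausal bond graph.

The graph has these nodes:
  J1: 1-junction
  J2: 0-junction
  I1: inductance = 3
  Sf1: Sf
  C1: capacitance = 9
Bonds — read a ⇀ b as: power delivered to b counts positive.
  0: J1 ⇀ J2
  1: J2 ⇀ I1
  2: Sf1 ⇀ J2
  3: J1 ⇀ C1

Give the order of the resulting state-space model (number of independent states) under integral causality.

β2 |Sf1  (Sf1 fixes flow; stroke at Sf1)
β1 |I1  (I1: I, integral causality)
β0 |J2  (J2: last free bond brings effort in)
β3 |J1  (1-jn J1 has f-setter on 0)

2  (C1, I1 all integral)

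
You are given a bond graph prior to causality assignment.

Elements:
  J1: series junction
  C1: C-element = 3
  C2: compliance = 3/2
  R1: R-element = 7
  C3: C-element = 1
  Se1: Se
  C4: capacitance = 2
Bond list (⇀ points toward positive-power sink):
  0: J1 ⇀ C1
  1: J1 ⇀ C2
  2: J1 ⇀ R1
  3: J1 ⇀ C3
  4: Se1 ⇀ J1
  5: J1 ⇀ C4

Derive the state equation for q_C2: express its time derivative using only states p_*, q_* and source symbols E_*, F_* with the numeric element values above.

b4 stroke→J1  (source Se1 imposes e)
b0 stroke→J1  (C1 outputs effort q/C1)
b1 stroke→J1  (C2 integral (e out))
b3 stroke→J1  (C3 integral (e out))
b5 stroke→J1  (C4: C, integral causality)
b2 stroke→R1  (closing 1-jn rule on J1)

dq_C2/dt = E_Se1/7 - q_C1/21 - 2*q_C2/21 - q_C3/7 - q_C4/14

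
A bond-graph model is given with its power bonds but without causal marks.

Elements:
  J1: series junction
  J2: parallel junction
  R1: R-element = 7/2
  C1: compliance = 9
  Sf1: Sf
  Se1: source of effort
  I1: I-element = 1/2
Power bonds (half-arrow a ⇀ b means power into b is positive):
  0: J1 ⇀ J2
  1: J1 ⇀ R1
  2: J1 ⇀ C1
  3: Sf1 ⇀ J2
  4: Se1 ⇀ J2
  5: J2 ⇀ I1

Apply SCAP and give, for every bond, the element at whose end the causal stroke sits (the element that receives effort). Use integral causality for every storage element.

#3 stroke at Sf1  (source Sf1 imposes f)
#4 stroke at J2  (Se1 fixes effort; stroke away)
#0 stroke at J1  (0-jn J2 has e-setter on 4)
#5 stroke at I1  (J2 effort already set via bond 4)
#2 stroke at J1  (C1: C, integral causality)
#1 stroke at R1  (J1: last free bond brings flow in)

β0 stroke→J1
β1 stroke→R1
β2 stroke→J1
β3 stroke→Sf1
β4 stroke→J2
β5 stroke→I1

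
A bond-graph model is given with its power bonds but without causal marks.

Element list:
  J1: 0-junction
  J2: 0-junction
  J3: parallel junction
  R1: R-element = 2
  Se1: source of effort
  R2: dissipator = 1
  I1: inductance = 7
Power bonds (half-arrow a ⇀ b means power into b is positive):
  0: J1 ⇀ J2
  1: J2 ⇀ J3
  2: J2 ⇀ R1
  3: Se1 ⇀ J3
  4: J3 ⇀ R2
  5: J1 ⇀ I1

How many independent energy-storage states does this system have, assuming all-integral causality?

b3 stroke at J3  (Se1 fixes effort; stroke away)
b1 stroke at J2  (J3 effort already set via bond 3)
b4 stroke at R2  (J3 effort already set via bond 3)
b0 stroke at J1  (common-e at J2 fixed by 1)
b2 stroke at R1  (0-jn J2 has e-setter on 1)
b5 stroke at I1  (J1: bond 0 brought effort, rest push out)

1  (I1 all integral)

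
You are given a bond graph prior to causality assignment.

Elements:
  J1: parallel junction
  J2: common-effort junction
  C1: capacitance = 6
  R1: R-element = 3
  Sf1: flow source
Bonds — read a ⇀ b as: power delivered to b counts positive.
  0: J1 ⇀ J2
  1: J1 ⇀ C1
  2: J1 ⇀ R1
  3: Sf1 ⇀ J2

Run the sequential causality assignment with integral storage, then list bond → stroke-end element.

bond 0 →J2
bond 1 →J1
bond 2 →R1
bond 3 →Sf1

β3 stroke→Sf1  (Sf1: flow source, stroke at near end)
β0 stroke→J2  (closing 0-jn rule on J2)
β1 stroke→J1  (C1 integral (e out))
β2 stroke→R1  (J1: bond 1 brought effort, rest push out)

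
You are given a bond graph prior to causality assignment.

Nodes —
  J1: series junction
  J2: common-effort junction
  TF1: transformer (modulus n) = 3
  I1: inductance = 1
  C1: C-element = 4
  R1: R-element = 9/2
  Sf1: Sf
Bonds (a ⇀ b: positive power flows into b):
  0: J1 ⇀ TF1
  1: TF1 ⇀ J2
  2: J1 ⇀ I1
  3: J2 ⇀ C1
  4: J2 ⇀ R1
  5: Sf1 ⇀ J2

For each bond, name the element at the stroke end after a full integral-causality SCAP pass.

b5 →Sf1  (source Sf1 imposes f)
b2 →I1  (I1 outputs flow p/I1)
b0 →J1  (1-jn J1 has f-setter on 2)
b1 →TF1  (through TF1, causality passes straight; one stroke at TF1)
b3 →J2  (C1 outputs effort q/C1)
b4 →R1  (0-jn J2 has e-setter on 3)

bond 0 stroke→J1
bond 1 stroke→TF1
bond 2 stroke→I1
bond 3 stroke→J2
bond 4 stroke→R1
bond 5 stroke→Sf1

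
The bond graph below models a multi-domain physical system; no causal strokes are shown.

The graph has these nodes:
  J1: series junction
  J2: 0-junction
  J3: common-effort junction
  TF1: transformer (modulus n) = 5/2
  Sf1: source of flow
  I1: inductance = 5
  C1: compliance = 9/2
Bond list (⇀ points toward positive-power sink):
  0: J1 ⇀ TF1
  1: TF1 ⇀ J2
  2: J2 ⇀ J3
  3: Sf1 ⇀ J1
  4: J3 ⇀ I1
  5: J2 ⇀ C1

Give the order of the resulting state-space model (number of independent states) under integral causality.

2  (C1, I1 all integral)

bond 3 stroke at Sf1  (Sf1: flow source, stroke at near end)
bond 0 stroke at J1  (1-jn J1 has f-setter on 3)
bond 1 stroke at TF1  (TF1: transformer flips bond 0)
bond 4 stroke at I1  (I1 integral (f out))
bond 2 stroke at J3  (J3: last free bond brings effort in)
bond 5 stroke at J2  (J2: last free bond brings effort in)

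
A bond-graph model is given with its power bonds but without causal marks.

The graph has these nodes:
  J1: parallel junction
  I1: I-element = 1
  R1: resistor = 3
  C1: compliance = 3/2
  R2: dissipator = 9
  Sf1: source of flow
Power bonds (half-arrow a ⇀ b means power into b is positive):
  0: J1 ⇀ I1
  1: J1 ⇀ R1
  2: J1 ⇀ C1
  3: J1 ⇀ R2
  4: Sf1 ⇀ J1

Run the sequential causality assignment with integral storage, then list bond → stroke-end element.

bond 0 →I1
bond 1 →R1
bond 2 →J1
bond 3 →R2
bond 4 →Sf1

#4 stroke at Sf1  (Sf1: flow source, stroke at near end)
#0 stroke at I1  (I1 outputs flow p/I1)
#2 stroke at J1  (C1: C, integral causality)
#1 stroke at R1  (J1: bond 2 brought effort, rest push out)
#3 stroke at R2  (J1 effort already set via bond 2)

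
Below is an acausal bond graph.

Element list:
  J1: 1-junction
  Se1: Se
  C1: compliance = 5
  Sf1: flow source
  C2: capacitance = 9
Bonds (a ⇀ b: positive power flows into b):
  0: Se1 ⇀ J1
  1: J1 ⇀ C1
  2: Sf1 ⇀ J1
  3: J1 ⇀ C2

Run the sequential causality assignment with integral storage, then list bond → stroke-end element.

#0 stroke→J1  (Se1: effort source, stroke at far end)
#2 stroke→Sf1  (Sf1: flow source, stroke at near end)
#1 stroke→J1  (J1 flow already set via bond 2)
#3 stroke→J1  (common-f at J1 fixed by 2)

#0 →J1
#1 →J1
#2 →Sf1
#3 →J1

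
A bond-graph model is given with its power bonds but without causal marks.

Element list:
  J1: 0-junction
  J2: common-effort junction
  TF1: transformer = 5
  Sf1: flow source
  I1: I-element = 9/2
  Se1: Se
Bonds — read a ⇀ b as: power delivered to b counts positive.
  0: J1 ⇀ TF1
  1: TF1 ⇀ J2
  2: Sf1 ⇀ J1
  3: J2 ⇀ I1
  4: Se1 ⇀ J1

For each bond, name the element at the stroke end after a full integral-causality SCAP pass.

b0 stroke at TF1
b1 stroke at J2
b2 stroke at Sf1
b3 stroke at I1
b4 stroke at J1

b2 stroke→Sf1  (Sf1: flow source, stroke at near end)
b4 stroke→J1  (Se1 fixes effort; stroke away)
b0 stroke→TF1  (common-e at J1 fixed by 4)
b1 stroke→J2  (TF TF1: opposite of bond 0)
b3 stroke→I1  (J2: bond 1 brought effort, rest push out)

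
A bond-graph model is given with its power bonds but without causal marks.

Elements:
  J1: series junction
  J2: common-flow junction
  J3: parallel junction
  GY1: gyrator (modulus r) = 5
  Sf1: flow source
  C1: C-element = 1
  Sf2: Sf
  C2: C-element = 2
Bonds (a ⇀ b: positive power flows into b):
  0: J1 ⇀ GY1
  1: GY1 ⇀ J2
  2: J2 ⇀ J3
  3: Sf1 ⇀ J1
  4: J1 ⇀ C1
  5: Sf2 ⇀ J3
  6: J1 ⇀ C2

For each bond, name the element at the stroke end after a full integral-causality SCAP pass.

#3 stroke→Sf1  (source Sf1 imposes f)
#5 stroke→Sf2  (Sf2: flow source, stroke at near end)
#0 stroke→J1  (common-f at J1 fixed by 3)
#4 stroke→J1  (J1: bond 3 brought flow, rest push out)
#6 stroke→J1  (J1: bond 3 brought flow, rest push out)
#2 stroke→J3  (only one effort-in slot at J3)
#1 stroke→J2  (through GY1, causality inverts; strokes same side of GY1)

#0 →J1
#1 →J2
#2 →J3
#3 →Sf1
#4 →J1
#5 →Sf2
#6 →J1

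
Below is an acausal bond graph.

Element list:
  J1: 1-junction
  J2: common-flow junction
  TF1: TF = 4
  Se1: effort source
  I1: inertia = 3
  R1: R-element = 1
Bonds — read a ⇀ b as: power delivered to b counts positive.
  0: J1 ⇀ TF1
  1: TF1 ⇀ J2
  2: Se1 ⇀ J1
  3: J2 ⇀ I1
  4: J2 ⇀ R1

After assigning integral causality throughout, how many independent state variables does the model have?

1  (I1 all integral)

#2 stroke→J1  (Se1: effort source, stroke at far end)
#0 stroke→TF1  (only one flow-in slot at J1)
#1 stroke→J2  (TF1 one-in-one-out from 0)
#3 stroke→I1  (I1: I, integral causality)
#4 stroke→J2  (1-jn J2 has f-setter on 3)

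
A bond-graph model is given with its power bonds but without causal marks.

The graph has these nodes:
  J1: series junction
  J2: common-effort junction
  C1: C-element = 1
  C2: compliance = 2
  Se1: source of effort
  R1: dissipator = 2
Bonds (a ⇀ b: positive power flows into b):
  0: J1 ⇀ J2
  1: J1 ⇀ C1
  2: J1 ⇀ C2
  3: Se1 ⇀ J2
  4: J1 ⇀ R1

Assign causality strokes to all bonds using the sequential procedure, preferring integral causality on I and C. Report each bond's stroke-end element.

bond 3 |J2  (Se1 fixes effort; stroke away)
bond 0 |J1  (J2 effort already set via bond 3)
bond 1 |J1  (C1: C, integral causality)
bond 2 |J1  (C2 outputs effort q/C2)
bond 4 |R1  (closing 1-jn rule on J1)

bond 0 stroke at J1
bond 1 stroke at J1
bond 2 stroke at J1
bond 3 stroke at J2
bond 4 stroke at R1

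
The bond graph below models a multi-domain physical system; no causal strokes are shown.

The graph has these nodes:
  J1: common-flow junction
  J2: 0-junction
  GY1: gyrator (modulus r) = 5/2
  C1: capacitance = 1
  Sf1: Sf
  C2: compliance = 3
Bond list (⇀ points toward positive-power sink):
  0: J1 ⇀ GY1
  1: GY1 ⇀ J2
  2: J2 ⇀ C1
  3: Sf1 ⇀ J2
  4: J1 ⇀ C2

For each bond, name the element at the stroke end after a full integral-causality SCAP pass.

#3 →Sf1  (source Sf1 imposes f)
#2 →J2  (C1 outputs effort q/C1)
#1 →GY1  (J2: bond 2 brought effort, rest push out)
#0 →GY1  (through GY1, causality inverts; strokes same side of GY1)
#4 →J1  (J1 flow already set via bond 0)

#0 →GY1
#1 →GY1
#2 →J2
#3 →Sf1
#4 →J1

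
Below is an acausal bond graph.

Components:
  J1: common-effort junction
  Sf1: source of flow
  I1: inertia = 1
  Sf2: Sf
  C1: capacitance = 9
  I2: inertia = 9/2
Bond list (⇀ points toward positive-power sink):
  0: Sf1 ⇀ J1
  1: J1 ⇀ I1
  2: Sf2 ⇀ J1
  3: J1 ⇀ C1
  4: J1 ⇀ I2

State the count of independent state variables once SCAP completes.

3  (C1, I1, I2 all integral)

β0 stroke at Sf1  (Sf1 fixes flow; stroke at Sf1)
β2 stroke at Sf2  (Sf2: flow source, stroke at near end)
β1 stroke at I1  (I1: I, integral causality)
β3 stroke at J1  (prefer integral on C1)
β4 stroke at I2  (0-jn J1 has e-setter on 3)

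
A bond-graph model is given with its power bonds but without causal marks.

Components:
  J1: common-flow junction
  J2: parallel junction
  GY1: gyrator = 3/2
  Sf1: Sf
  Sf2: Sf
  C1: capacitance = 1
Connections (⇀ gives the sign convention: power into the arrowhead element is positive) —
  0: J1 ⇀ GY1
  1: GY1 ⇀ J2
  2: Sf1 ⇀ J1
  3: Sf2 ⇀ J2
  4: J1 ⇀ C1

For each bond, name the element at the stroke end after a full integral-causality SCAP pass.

b2 |Sf1  (Sf1 fixes flow; stroke at Sf1)
b3 |Sf2  (source Sf2 imposes f)
b0 |J1  (J1 flow already set via bond 2)
b4 |J1  (J1 flow already set via bond 2)
b1 |J2  (J2 needs exactly one e-in)

#0 →J1
#1 →J2
#2 →Sf1
#3 →Sf2
#4 →J1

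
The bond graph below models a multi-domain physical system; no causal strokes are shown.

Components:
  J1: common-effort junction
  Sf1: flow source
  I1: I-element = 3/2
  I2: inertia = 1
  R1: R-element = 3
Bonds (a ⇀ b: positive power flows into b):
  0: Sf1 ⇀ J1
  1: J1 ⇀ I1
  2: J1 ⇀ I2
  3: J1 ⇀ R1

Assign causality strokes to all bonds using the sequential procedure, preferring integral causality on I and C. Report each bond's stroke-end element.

#0 |Sf1
#1 |I1
#2 |I2
#3 |J1

β0 →Sf1  (source Sf1 imposes f)
β1 →I1  (prefer integral on I1)
β2 →I2  (I2 integral (f out))
β3 →J1  (closing 0-jn rule on J1)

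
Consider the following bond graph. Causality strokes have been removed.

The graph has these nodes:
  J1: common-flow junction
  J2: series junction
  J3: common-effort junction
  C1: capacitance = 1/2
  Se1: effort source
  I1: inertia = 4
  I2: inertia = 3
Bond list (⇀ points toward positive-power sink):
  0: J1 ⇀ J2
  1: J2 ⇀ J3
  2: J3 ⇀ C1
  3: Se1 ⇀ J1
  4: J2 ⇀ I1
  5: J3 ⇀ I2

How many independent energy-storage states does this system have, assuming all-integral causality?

β3 →J1  (source Se1 imposes e)
β0 →J2  (closing 1-jn rule on J1)
β2 →J3  (C1 outputs effort q/C1)
β1 →J2  (0-jn J3 has e-setter on 2)
β5 →I2  (0-jn J3 has e-setter on 2)
β4 →I1  (closing 1-jn rule on J2)

3  (C1, I1, I2 all integral)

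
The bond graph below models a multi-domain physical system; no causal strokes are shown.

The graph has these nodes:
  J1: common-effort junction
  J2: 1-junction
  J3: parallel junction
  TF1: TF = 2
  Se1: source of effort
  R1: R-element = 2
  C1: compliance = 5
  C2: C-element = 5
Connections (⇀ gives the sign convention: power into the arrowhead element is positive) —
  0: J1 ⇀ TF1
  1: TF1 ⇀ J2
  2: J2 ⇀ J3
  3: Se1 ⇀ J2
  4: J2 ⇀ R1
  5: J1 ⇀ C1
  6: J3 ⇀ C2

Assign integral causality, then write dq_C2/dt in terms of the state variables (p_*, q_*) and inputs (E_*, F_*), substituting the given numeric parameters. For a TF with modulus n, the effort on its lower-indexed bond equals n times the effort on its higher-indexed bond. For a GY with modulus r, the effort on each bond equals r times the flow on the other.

dq_C2/dt = E_Se1/2 + q_C1/20 - q_C2/10

β3 →J2  (Se1: effort source, stroke at far end)
β5 →J1  (C1 outputs effort q/C1)
β0 →TF1  (J1: bond 5 brought effort, rest push out)
β1 →J2  (through TF1, causality passes straight; one stroke at TF1)
β6 →J3  (C2 integral (e out))
β2 →J2  (J3: bond 6 brought effort, rest push out)
β4 →R1  (J2: last free bond brings flow in)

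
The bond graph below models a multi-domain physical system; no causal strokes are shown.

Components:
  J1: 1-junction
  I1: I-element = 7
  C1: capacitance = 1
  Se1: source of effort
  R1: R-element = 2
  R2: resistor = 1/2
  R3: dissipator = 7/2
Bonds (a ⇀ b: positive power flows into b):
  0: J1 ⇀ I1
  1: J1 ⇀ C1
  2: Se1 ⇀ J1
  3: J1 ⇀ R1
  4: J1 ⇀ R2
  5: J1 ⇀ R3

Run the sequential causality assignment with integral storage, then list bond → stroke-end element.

#2 →J1  (Se1: effort source, stroke at far end)
#0 →I1  (prefer integral on I1)
#1 →J1  (J1: bond 0 brought flow, rest push out)
#3 →J1  (J1 flow already set via bond 0)
#4 →J1  (1-jn J1 has f-setter on 0)
#5 →J1  (J1: bond 0 brought flow, rest push out)

bond 0 →I1
bond 1 →J1
bond 2 →J1
bond 3 →J1
bond 4 →J1
bond 5 →J1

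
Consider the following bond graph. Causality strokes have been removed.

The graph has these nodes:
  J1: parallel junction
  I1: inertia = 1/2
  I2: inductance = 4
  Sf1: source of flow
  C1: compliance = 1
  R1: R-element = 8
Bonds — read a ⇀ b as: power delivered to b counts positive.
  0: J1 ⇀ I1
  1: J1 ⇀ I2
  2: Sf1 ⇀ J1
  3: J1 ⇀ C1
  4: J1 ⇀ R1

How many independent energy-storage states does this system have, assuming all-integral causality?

β2 stroke at Sf1  (Sf1 fixes flow; stroke at Sf1)
β0 stroke at I1  (I1 integral (f out))
β1 stroke at I2  (I2 integral (f out))
β3 stroke at J1  (prefer integral on C1)
β4 stroke at R1  (common-e at J1 fixed by 3)

3  (C1, I1, I2 all integral)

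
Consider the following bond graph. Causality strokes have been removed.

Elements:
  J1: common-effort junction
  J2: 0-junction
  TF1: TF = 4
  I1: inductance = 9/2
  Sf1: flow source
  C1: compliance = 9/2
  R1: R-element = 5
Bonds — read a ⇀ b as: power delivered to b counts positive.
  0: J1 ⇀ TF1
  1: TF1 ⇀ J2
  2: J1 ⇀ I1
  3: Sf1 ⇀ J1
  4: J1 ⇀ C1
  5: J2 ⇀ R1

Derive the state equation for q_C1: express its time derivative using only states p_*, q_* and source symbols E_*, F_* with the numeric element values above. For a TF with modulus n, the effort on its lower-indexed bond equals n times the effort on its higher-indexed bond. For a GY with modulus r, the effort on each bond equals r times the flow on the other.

dq_C1/dt = F_Sf1 - 2*p_I1/9 - q_C1/360

bond 3 stroke at Sf1  (Sf1 fixes flow; stroke at Sf1)
bond 2 stroke at I1  (I1 integral (f out))
bond 4 stroke at J1  (C1 outputs effort q/C1)
bond 0 stroke at TF1  (common-e at J1 fixed by 4)
bond 1 stroke at J2  (TF1: transformer flips bond 0)
bond 5 stroke at R1  (J2: bond 1 brought effort, rest push out)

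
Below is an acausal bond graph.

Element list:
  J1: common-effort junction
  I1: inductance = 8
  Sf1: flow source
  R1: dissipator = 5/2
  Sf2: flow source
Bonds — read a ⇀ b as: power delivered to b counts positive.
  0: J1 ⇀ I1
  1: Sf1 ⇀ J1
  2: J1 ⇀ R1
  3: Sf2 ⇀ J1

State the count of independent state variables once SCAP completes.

1  (I1 all integral)

β1 →Sf1  (Sf1: flow source, stroke at near end)
β3 →Sf2  (Sf2 (Sf) sets flow on bond)
β0 →I1  (prefer integral on I1)
β2 →J1  (only one effort-in slot at J1)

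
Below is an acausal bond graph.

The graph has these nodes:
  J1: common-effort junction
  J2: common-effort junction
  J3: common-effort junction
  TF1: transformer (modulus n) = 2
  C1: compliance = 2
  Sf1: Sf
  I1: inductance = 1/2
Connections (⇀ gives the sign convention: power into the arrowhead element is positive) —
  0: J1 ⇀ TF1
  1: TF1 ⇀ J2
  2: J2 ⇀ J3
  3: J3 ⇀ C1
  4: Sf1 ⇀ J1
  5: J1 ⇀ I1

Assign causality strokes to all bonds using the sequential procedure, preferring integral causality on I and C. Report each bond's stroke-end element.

#4 |Sf1  (Sf1 fixes flow; stroke at Sf1)
#3 |J3  (C1: C, integral causality)
#2 |J2  (J3 effort already set via bond 3)
#1 |TF1  (J2: bond 2 brought effort, rest push out)
#0 |J1  (through TF1, causality passes straight; one stroke at TF1)
#5 |I1  (0-jn J1 has e-setter on 0)

b0 |J1
b1 |TF1
b2 |J2
b3 |J3
b4 |Sf1
b5 |I1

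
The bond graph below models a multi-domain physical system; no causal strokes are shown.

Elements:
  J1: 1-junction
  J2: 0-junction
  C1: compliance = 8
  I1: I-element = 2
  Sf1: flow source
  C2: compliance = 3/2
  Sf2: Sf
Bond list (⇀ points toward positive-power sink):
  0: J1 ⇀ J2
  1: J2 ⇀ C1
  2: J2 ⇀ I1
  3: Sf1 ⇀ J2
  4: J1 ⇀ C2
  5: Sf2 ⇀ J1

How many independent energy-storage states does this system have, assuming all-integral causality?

bond 3 →Sf1  (Sf1: flow source, stroke at near end)
bond 5 →Sf2  (Sf2: flow source, stroke at near end)
bond 0 →J1  (1-jn J1 has f-setter on 5)
bond 4 →J1  (common-f at J1 fixed by 5)
bond 1 →J2  (C1 outputs effort q/C1)
bond 2 →I1  (J2 effort already set via bond 1)

3  (C1, C2, I1 all integral)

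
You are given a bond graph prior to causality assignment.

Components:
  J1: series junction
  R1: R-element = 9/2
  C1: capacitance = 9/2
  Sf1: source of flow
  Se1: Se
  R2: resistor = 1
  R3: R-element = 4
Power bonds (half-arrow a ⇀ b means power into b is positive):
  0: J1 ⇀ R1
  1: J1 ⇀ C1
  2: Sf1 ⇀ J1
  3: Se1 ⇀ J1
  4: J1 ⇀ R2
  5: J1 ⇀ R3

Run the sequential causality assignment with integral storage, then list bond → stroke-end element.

β2 |Sf1  (source Sf1 imposes f)
β3 |J1  (Se1 (Se) sets effort on bond)
β0 |J1  (J1: bond 2 brought flow, rest push out)
β1 |J1  (1-jn J1 has f-setter on 2)
β4 |J1  (J1 flow already set via bond 2)
β5 |J1  (J1: bond 2 brought flow, rest push out)

bond 0 |J1
bond 1 |J1
bond 2 |Sf1
bond 3 |J1
bond 4 |J1
bond 5 |J1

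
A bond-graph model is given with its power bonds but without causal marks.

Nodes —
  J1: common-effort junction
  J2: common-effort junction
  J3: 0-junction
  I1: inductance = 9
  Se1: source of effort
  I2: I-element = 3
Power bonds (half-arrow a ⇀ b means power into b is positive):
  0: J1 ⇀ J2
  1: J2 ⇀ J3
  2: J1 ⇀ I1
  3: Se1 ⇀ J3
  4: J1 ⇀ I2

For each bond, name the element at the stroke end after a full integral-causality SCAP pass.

b0 stroke→J1
b1 stroke→J2
b2 stroke→I1
b3 stroke→J3
b4 stroke→I2

b3 |J3  (Se1 (Se) sets effort on bond)
b1 |J2  (common-e at J3 fixed by 3)
b0 |J1  (J2: bond 1 brought effort, rest push out)
b2 |I1  (J1 effort already set via bond 0)
b4 |I2  (common-e at J1 fixed by 0)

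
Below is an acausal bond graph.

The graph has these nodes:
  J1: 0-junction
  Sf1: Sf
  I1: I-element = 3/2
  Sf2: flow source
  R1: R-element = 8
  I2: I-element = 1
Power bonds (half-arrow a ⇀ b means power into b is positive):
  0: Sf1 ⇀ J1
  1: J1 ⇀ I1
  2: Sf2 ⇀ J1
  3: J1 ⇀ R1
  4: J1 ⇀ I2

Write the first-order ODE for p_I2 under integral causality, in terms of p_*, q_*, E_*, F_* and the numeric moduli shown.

b0 |Sf1  (Sf1 fixes flow; stroke at Sf1)
b2 |Sf2  (Sf2 fixes flow; stroke at Sf2)
b1 |I1  (I1 outputs flow p/I1)
b4 |I2  (I2: I, integral causality)
b3 |J1  (only one effort-in slot at J1)

dp_I2/dt = 8*F_Sf1 + 8*F_Sf2 - 16*p_I1/3 - 8*p_I2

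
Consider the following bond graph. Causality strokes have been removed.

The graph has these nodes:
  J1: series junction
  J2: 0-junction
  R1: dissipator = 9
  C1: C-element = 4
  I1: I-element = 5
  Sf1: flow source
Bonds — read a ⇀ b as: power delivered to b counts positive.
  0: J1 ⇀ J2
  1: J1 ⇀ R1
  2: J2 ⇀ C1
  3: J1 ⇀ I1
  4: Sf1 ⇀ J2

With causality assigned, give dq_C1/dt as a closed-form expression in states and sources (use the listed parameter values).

β4 stroke at Sf1  (Sf1 (Sf) sets flow on bond)
β2 stroke at J2  (C1: C, integral causality)
β0 stroke at J1  (common-e at J2 fixed by 2)
β3 stroke at I1  (I1: I, integral causality)
β1 stroke at J1  (J1 flow already set via bond 3)

dq_C1/dt = F_Sf1 + p_I1/5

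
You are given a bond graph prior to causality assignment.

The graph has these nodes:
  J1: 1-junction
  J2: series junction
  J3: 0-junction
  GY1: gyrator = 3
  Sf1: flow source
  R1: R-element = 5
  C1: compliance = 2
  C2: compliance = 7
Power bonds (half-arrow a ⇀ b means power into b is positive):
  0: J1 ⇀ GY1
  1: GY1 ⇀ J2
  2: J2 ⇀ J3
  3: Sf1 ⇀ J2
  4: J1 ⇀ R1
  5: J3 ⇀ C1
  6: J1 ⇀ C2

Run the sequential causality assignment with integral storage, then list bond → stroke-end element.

b3 stroke at Sf1  (source Sf1 imposes f)
b1 stroke at J2  (J2 flow already set via bond 3)
b2 stroke at J2  (common-f at J2 fixed by 3)
b5 stroke at J3  (closing 0-jn rule on J3)
b0 stroke at J1  (GY GY1: same side as bond 1)
b6 stroke at J1  (prefer integral on C2)
b4 stroke at R1  (only one flow-in slot at J1)

#0 stroke at J1
#1 stroke at J2
#2 stroke at J2
#3 stroke at Sf1
#4 stroke at R1
#5 stroke at J3
#6 stroke at J1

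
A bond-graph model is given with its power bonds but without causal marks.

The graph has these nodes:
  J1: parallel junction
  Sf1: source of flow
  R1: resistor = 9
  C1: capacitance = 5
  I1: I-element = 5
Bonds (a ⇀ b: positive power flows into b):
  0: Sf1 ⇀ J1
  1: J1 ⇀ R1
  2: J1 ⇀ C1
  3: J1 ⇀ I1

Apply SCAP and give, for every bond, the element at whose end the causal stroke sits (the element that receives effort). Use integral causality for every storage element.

#0 |Sf1
#1 |R1
#2 |J1
#3 |I1

β0 →Sf1  (Sf1 (Sf) sets flow on bond)
β2 →J1  (C1 integral (e out))
β1 →R1  (J1 effort already set via bond 2)
β3 →I1  (common-e at J1 fixed by 2)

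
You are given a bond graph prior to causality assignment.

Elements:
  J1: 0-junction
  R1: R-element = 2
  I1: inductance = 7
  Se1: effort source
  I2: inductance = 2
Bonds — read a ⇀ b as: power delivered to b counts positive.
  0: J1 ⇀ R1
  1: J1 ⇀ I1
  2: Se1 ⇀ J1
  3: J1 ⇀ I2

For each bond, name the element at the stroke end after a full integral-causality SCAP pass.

#2 stroke at J1  (source Se1 imposes e)
#0 stroke at R1  (0-jn J1 has e-setter on 2)
#1 stroke at I1  (J1: bond 2 brought effort, rest push out)
#3 stroke at I2  (J1: bond 2 brought effort, rest push out)

bond 0 |R1
bond 1 |I1
bond 2 |J1
bond 3 |I2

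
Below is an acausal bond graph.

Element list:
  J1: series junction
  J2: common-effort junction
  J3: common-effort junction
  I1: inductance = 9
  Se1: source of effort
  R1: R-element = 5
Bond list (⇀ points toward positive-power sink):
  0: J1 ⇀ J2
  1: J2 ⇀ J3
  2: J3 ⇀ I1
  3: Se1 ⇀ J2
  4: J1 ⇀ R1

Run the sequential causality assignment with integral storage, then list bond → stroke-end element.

bond 3 stroke→J2  (Se1 (Se) sets effort on bond)
bond 0 stroke→J1  (J2 effort already set via bond 3)
bond 1 stroke→J3  (J2 effort already set via bond 3)
bond 2 stroke→I1  (J3: bond 1 brought effort, rest push out)
bond 4 stroke→R1  (closing 1-jn rule on J1)

bond 0 →J1
bond 1 →J3
bond 2 →I1
bond 3 →J2
bond 4 →R1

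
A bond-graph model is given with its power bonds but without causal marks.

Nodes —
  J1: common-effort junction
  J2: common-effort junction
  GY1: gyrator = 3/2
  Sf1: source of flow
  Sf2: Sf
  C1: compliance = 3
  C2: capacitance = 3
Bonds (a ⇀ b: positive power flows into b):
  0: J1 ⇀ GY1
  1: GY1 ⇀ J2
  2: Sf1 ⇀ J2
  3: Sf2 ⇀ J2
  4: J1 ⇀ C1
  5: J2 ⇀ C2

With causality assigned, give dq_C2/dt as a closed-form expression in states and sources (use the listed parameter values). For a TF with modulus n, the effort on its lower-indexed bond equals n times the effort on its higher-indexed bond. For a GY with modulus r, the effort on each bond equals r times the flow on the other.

dq_C2/dt = F_Sf1 + F_Sf2 + 2*q_C1/9

#2 stroke at Sf1  (Sf1 (Sf) sets flow on bond)
#3 stroke at Sf2  (source Sf2 imposes f)
#4 stroke at J1  (C1 integral (e out))
#0 stroke at GY1  (J1 effort already set via bond 4)
#1 stroke at GY1  (GY GY1: same side as bond 0)
#5 stroke at J2  (only one effort-in slot at J2)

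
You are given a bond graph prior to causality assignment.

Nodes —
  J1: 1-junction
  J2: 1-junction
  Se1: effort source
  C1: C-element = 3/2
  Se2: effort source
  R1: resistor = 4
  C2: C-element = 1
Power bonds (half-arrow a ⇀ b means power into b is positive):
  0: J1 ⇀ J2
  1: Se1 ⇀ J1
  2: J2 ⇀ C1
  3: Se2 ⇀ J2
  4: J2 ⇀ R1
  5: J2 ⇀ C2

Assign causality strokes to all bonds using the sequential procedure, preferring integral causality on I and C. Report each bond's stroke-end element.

b0 stroke at J2
b1 stroke at J1
b2 stroke at J2
b3 stroke at J2
b4 stroke at R1
b5 stroke at J2

β1 →J1  (Se1 fixes effort; stroke away)
β3 →J2  (Se2 (Se) sets effort on bond)
β0 →J2  (only one flow-in slot at J1)
β2 →J2  (prefer integral on C1)
β5 →J2  (C2 outputs effort q/C2)
β4 →R1  (closing 1-jn rule on J2)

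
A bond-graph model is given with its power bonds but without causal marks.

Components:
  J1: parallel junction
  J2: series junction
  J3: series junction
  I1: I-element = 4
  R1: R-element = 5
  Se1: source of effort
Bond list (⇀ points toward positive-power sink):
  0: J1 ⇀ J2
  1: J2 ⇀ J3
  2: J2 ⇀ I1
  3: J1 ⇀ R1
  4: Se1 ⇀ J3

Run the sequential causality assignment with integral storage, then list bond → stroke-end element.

b0 |J2
b1 |J2
b2 |I1
b3 |J1
b4 |J3

#4 |J3  (source Se1 imposes e)
#1 |J2  (only one flow-in slot at J3)
#2 |I1  (I1 outputs flow p/I1)
#0 |J2  (1-jn J2 has f-setter on 2)
#3 |J1  (closing 0-jn rule on J1)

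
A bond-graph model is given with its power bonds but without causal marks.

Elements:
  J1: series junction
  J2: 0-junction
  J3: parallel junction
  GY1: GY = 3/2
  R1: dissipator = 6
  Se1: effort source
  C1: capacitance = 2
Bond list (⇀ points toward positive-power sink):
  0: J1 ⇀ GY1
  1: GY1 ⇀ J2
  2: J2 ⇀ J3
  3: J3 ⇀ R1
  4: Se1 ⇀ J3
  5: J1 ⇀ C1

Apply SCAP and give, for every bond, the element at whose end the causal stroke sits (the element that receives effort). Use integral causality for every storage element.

bond 0 stroke→GY1
bond 1 stroke→GY1
bond 2 stroke→J2
bond 3 stroke→R1
bond 4 stroke→J3
bond 5 stroke→J1

β4 stroke→J3  (Se1: effort source, stroke at far end)
β2 stroke→J2  (J3 effort already set via bond 4)
β3 stroke→R1  (J3: bond 4 brought effort, rest push out)
β1 stroke→GY1  (0-jn J2 has e-setter on 2)
β0 stroke→GY1  (GY1: gyrator matches bond 1)
β5 stroke→J1  (J1: bond 0 brought flow, rest push out)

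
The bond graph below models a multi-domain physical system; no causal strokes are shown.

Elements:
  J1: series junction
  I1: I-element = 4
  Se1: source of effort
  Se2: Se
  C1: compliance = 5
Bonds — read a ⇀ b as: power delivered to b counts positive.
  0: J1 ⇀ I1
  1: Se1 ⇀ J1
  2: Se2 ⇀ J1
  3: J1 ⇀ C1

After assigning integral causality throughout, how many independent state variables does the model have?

bond 1 |J1  (Se1: effort source, stroke at far end)
bond 2 |J1  (Se2 fixes effort; stroke away)
bond 0 |I1  (I1: I, integral causality)
bond 3 |J1  (common-f at J1 fixed by 0)

2  (C1, I1 all integral)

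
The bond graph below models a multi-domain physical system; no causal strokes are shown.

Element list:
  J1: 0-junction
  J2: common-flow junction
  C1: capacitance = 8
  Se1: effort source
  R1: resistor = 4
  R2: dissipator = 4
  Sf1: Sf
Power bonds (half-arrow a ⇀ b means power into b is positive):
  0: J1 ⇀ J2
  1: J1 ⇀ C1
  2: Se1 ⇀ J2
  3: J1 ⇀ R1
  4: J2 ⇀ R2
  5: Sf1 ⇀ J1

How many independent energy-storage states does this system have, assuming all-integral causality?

#2 stroke at J2  (source Se1 imposes e)
#5 stroke at Sf1  (source Sf1 imposes f)
#1 stroke at J1  (C1: C, integral causality)
#0 stroke at J2  (J1 effort already set via bond 1)
#3 stroke at R1  (common-e at J1 fixed by 1)
#4 stroke at R2  (closing 1-jn rule on J2)

1  (C1 all integral)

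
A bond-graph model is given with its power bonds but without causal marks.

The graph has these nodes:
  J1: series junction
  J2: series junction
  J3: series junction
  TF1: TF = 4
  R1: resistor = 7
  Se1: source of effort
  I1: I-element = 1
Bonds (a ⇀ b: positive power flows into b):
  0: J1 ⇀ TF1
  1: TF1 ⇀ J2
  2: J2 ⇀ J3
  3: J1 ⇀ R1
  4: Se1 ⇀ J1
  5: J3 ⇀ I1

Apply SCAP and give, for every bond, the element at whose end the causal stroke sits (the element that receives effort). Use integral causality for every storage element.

β0 stroke at TF1
β1 stroke at J2
β2 stroke at J3
β3 stroke at J1
β4 stroke at J1
β5 stroke at I1

b4 stroke at J1  (Se1 (Se) sets effort on bond)
b5 stroke at I1  (I1 integral (f out))
b2 stroke at J3  (J3 flow already set via bond 5)
b1 stroke at J2  (common-f at J2 fixed by 2)
b0 stroke at TF1  (TF TF1: opposite of bond 1)
b3 stroke at J1  (common-f at J1 fixed by 0)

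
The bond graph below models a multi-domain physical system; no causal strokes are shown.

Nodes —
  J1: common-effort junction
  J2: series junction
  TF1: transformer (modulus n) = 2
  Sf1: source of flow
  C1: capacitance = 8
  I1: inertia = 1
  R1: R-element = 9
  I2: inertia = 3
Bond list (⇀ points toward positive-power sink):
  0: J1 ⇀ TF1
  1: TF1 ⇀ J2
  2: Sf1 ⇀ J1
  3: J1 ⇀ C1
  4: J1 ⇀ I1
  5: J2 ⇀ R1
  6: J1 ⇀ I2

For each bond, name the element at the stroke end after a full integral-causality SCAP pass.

bond 0 stroke→TF1
bond 1 stroke→J2
bond 2 stroke→Sf1
bond 3 stroke→J1
bond 4 stroke→I1
bond 5 stroke→R1
bond 6 stroke→I2

bond 2 stroke at Sf1  (Sf1 fixes flow; stroke at Sf1)
bond 3 stroke at J1  (C1 integral (e out))
bond 0 stroke at TF1  (J1 effort already set via bond 3)
bond 4 stroke at I1  (J1: bond 3 brought effort, rest push out)
bond 6 stroke at I2  (0-jn J1 has e-setter on 3)
bond 1 stroke at J2  (through TF1, causality passes straight; one stroke at TF1)
bond 5 stroke at R1  (closing 1-jn rule on J2)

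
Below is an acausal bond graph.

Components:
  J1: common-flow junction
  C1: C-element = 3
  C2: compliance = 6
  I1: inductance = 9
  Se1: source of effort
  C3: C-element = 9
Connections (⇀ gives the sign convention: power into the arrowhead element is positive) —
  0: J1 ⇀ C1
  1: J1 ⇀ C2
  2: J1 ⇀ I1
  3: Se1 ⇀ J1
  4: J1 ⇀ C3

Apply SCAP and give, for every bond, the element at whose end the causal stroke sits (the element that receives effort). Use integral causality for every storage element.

b0 |J1
b1 |J1
b2 |I1
b3 |J1
b4 |J1

b3 →J1  (Se1 (Se) sets effort on bond)
b0 →J1  (C1 outputs effort q/C1)
b1 →J1  (C2: C, integral causality)
b2 →I1  (prefer integral on I1)
b4 →J1  (J1 flow already set via bond 2)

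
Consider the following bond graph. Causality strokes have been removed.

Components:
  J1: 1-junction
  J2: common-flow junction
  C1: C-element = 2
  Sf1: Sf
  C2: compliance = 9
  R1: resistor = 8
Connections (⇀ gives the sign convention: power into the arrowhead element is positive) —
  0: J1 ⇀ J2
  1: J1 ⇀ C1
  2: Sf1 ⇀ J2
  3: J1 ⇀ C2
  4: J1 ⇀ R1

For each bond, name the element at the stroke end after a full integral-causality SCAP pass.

b2 →Sf1  (source Sf1 imposes f)
b0 →J2  (J2 flow already set via bond 2)
b1 →J1  (J1: bond 0 brought flow, rest push out)
b3 →J1  (J1 flow already set via bond 0)
b4 →J1  (J1: bond 0 brought flow, rest push out)

β0 stroke at J2
β1 stroke at J1
β2 stroke at Sf1
β3 stroke at J1
β4 stroke at J1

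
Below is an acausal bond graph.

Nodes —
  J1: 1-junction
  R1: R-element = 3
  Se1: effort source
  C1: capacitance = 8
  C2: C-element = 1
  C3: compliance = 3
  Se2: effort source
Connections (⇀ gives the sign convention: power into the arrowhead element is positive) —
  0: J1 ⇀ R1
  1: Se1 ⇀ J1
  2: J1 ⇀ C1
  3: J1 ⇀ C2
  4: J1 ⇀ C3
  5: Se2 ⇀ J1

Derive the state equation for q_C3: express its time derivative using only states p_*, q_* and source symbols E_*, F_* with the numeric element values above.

dq_C3/dt = E_Se1/3 + E_Se2/3 - q_C1/24 - q_C2/3 - q_C3/9

b1 stroke at J1  (Se1 fixes effort; stroke away)
b5 stroke at J1  (Se2: effort source, stroke at far end)
b2 stroke at J1  (C1: C, integral causality)
b3 stroke at J1  (prefer integral on C2)
b4 stroke at J1  (C3 integral (e out))
b0 stroke at R1  (only one flow-in slot at J1)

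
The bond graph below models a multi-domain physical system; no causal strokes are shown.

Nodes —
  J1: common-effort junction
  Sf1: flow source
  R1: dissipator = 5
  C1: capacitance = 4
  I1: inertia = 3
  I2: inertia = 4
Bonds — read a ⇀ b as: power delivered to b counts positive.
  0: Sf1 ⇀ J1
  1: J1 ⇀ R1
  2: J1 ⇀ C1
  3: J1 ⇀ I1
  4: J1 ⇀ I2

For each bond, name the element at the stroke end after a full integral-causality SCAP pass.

β0 |Sf1  (Sf1: flow source, stroke at near end)
β2 |J1  (C1 outputs effort q/C1)
β1 |R1  (0-jn J1 has e-setter on 2)
β3 |I1  (J1: bond 2 brought effort, rest push out)
β4 |I2  (common-e at J1 fixed by 2)

bond 0 stroke at Sf1
bond 1 stroke at R1
bond 2 stroke at J1
bond 3 stroke at I1
bond 4 stroke at I2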